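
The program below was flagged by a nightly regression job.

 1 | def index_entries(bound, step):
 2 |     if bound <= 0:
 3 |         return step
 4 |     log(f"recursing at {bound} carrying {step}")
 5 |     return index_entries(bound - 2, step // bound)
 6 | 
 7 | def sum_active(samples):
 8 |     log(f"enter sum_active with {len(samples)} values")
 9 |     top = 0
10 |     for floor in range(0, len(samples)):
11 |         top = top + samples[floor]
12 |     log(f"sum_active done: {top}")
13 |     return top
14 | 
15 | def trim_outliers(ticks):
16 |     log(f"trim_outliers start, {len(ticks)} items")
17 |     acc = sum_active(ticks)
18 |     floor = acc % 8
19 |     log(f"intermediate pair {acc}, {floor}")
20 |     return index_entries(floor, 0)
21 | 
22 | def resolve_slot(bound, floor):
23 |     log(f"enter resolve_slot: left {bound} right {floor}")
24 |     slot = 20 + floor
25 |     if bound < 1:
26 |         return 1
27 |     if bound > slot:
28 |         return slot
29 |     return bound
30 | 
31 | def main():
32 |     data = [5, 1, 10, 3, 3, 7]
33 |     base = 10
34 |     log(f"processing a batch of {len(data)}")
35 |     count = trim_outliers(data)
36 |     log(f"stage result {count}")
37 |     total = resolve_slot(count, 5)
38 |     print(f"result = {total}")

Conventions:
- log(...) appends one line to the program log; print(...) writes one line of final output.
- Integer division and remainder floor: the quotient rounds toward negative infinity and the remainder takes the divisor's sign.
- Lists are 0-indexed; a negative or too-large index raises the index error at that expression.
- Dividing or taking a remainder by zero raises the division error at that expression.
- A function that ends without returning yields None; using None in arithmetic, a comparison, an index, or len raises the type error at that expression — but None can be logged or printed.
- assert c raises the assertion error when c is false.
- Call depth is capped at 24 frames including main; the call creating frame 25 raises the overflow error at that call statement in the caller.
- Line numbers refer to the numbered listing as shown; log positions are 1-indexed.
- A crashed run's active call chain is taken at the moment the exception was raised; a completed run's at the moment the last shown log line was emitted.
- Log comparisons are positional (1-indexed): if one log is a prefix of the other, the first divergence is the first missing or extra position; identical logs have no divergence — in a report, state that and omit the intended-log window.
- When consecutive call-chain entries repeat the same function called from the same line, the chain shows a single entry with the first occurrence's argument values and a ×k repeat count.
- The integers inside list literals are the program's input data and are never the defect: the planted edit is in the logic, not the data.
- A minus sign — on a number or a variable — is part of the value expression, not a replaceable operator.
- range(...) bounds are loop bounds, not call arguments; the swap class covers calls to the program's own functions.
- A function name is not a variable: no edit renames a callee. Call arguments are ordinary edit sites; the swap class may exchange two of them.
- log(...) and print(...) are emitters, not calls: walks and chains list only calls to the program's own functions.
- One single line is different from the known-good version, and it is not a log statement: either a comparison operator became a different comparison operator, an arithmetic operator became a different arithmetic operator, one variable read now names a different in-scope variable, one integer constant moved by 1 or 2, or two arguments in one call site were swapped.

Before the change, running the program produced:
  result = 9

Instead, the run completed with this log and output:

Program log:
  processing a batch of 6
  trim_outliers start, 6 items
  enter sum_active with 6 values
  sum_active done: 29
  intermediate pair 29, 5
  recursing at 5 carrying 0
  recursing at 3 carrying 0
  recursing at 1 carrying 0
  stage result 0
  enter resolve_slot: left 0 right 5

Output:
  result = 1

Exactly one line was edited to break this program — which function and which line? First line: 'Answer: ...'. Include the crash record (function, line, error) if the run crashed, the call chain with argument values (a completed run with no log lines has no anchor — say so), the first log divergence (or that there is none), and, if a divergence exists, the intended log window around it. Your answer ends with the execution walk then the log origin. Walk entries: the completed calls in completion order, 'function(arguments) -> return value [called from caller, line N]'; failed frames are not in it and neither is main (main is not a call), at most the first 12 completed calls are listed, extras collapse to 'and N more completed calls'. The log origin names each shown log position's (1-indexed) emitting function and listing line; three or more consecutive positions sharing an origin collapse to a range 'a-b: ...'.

Answer: the defect is in index_entries at line 5.
Key observation: At log position 7 the runs split — shown 'recursing at 3 carrying 0', but the working version logs 'recursing at 3 carrying 5'.
Call chain: main -> resolve_slot(0, 5) (called at line 37).
First divergence: position 7 — shown 'recursing at 3 carrying 0', intended 'recursing at 3 carrying 5'.
Intended log window:
  5: intermediate pair 29, 5
  6: recursing at 5 carrying 0
  7: recursing at 3 carrying 5
  8: recursing at 1 carrying 8
Execution walk:
  sum_active([5, 1, 10, 3, 3, 7]) -> 29  [called from trim_outliers, line 17]
  index_entries(-1, 0) -> 0  [called from index_entries, line 5]
  index_entries(1, 0) -> 0  [called from index_entries, line 5]
  index_entries(3, 0) -> 0  [called from index_entries, line 5]
  index_entries(5, 0) -> 0  [called from trim_outliers, line 20]
  trim_outliers([5, 1, 10, 3, 3, 7]) -> 0  [called from main, line 35]
  resolve_slot(0, 5) -> 1  [called from main, line 37]
Log origin:
  1 — main, line 34
  2 — trim_outliers, line 16
  3 — sum_active, line 8
  4 — sum_active, line 12
  5 — trim_outliers, line 19
  6-8 — index_entries, line 4
  9 — main, line 36
  10 — resolve_slot, line 23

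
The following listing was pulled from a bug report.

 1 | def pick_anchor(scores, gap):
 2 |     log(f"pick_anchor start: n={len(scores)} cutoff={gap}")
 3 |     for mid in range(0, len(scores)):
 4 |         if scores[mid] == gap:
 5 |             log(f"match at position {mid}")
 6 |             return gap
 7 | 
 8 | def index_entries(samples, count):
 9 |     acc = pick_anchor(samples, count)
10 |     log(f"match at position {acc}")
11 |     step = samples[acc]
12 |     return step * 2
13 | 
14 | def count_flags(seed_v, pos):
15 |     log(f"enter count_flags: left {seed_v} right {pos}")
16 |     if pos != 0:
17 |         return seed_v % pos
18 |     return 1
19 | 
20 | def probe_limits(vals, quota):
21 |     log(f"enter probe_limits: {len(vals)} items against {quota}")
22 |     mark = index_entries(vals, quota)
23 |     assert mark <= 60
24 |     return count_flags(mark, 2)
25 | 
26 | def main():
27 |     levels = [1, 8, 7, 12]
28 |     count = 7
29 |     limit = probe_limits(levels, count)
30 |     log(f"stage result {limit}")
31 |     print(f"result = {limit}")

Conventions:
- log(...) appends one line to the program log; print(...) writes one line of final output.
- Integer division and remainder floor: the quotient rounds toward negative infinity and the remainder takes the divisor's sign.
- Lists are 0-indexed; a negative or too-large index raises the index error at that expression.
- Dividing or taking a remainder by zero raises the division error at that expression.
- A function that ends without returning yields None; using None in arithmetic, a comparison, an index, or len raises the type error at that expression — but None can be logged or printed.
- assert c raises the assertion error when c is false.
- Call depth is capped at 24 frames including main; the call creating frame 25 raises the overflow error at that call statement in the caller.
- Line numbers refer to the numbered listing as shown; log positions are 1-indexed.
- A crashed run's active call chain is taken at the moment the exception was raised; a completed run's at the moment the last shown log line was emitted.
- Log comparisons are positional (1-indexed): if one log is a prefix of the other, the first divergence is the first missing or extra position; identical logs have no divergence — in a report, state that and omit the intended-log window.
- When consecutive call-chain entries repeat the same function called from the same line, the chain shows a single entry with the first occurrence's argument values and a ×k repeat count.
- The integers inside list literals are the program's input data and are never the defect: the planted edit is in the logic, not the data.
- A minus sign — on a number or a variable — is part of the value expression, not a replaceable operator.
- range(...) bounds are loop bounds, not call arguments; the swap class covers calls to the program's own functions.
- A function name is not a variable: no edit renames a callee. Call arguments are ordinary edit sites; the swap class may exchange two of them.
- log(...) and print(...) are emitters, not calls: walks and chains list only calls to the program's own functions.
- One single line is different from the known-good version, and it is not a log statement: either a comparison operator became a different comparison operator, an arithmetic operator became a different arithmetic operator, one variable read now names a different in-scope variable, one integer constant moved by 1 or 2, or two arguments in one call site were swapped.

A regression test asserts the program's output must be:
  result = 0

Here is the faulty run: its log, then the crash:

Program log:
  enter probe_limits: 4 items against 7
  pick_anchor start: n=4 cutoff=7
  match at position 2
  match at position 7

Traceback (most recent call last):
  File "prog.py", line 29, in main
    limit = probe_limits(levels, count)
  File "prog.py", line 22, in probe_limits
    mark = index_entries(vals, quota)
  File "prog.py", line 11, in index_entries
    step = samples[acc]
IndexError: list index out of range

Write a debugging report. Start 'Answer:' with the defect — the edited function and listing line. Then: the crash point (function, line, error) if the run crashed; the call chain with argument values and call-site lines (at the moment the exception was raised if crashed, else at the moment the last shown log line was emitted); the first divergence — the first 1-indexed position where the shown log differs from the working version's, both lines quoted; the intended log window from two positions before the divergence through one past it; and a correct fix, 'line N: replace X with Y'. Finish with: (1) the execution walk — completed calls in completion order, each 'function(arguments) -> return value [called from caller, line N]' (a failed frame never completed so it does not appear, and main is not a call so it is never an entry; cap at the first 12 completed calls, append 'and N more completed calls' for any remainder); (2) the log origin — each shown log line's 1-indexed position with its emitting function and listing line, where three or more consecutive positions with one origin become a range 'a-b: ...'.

Answer: the defect is in pick_anchor at line 6.
Core observation: The log first diverges at position 4: the faulty run prints 'match at position 7' where the working version prints 'match at position 2'.
Crash: index_entries, line 11, IndexError.
Call chain: main -> probe_limits([1, 8, 7, 12], 7) (called at line 29) -> index_entries([1, 8, 7, 12], 7) (called at line 22).
First divergence: position 4 — shown 'match at position 7', intended 'match at position 2'.
Intended log window:
  2: pick_anchor start: n=4 cutoff=7
  3: match at position 2
  4: match at position 2
  5: enter count_flags: left 14 right 2
Execution walk:
  pick_anchor([1, 8, 7, 12], 7) -> 7  [called from index_entries, line 9]
Origin of each log line:
  1 — probe_limits, line 21
  2 — pick_anchor, line 2
  3 — pick_anchor, line 5
  4 — index_entries, line 10
A correct fix: line 6: replace `gap` with `mid`.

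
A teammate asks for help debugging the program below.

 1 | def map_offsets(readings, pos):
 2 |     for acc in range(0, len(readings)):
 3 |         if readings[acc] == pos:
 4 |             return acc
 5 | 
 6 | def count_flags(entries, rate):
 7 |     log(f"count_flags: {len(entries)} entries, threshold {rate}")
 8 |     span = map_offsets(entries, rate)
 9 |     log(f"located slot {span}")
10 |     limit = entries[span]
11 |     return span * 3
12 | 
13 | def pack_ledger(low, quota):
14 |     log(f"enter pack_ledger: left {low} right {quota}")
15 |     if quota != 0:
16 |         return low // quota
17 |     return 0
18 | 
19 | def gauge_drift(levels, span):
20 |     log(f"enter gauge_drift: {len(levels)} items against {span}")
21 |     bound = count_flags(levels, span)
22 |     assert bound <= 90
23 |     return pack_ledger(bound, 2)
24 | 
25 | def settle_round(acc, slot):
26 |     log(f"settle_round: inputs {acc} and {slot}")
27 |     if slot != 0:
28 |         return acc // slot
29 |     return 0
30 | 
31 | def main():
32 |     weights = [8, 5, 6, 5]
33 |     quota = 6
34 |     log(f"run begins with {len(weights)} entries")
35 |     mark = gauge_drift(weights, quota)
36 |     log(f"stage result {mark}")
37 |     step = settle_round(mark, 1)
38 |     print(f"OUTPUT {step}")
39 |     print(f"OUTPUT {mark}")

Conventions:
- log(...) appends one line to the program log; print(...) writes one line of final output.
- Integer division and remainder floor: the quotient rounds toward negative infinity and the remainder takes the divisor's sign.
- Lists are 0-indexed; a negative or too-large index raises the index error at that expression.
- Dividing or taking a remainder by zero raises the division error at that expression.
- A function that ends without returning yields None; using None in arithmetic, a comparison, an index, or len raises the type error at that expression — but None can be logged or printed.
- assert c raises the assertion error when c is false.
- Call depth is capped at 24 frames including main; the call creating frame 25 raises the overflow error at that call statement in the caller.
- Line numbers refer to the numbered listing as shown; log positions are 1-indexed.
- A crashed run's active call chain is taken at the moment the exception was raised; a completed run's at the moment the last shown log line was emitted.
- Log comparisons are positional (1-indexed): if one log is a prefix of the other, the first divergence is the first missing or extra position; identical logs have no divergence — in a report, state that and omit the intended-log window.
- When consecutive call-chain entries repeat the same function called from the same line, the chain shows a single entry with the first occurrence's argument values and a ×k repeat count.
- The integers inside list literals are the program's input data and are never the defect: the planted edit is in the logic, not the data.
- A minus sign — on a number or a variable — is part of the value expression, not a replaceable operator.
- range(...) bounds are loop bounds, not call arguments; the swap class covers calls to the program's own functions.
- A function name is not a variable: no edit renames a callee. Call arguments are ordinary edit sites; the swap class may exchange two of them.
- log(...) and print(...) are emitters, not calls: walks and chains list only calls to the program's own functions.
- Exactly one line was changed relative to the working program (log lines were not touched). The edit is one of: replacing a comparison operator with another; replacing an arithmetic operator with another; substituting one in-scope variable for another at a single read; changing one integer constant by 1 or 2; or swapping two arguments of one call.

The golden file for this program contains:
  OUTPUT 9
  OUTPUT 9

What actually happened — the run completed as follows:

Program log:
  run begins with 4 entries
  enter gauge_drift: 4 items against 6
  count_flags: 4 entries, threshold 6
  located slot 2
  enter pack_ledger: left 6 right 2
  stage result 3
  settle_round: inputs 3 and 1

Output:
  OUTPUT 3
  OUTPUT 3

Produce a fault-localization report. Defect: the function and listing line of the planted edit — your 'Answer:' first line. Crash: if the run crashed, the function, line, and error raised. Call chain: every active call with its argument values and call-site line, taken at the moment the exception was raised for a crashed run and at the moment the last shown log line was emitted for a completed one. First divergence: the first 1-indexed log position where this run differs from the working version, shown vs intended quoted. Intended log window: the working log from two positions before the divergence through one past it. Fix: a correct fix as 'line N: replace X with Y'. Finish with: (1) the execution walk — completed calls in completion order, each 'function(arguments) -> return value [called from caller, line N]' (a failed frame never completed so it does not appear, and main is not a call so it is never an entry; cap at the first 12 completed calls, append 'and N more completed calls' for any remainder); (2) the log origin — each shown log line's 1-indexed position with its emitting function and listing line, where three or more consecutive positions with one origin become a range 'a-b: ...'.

Answer: the defect is in count_flags at line 11.
Key observation: At log position 5 the runs split — shown 'enter pack_ledger: left 6 right 2', but the working version logs 'enter pack_ledger: left 18 right 2'.
Call chain: main -> settle_round(3, 1) (called at line 37).
First divergence: position 5 — shown 'enter pack_ledger: left 6 right 2', intended 'enter pack_ledger: left 18 right 2'.
Intended log window:
  3: count_flags: 4 entries, threshold 6
  4: located slot 2
  5: enter pack_ledger: left 18 right 2
  6: stage result 9
Execution walk:
  map_offsets([8, 5, 6, 5], 6) -> 2  [called from count_flags, line 8]
  count_flags([8, 5, 6, 5], 6) -> 6  [called from gauge_drift, line 21]
  pack_ledger(6, 2) -> 3  [called from gauge_drift, line 23]
  gauge_drift([8, 5, 6, 5], 6) -> 3  [called from main, line 35]
  settle_round(3, 1) -> 3  [called from main, line 37]
Log origin:
  1: emitted by main (line 34)
  2: emitted by gauge_drift (line 20)
  3: emitted by count_flags (line 7)
  4: emitted by count_flags (line 9)
  5: emitted by pack_ledger (line 14)
  6: emitted by main (line 36)
  7: emitted by settle_round (line 26)
A correct fix: line 11: replace `span` with `limit`.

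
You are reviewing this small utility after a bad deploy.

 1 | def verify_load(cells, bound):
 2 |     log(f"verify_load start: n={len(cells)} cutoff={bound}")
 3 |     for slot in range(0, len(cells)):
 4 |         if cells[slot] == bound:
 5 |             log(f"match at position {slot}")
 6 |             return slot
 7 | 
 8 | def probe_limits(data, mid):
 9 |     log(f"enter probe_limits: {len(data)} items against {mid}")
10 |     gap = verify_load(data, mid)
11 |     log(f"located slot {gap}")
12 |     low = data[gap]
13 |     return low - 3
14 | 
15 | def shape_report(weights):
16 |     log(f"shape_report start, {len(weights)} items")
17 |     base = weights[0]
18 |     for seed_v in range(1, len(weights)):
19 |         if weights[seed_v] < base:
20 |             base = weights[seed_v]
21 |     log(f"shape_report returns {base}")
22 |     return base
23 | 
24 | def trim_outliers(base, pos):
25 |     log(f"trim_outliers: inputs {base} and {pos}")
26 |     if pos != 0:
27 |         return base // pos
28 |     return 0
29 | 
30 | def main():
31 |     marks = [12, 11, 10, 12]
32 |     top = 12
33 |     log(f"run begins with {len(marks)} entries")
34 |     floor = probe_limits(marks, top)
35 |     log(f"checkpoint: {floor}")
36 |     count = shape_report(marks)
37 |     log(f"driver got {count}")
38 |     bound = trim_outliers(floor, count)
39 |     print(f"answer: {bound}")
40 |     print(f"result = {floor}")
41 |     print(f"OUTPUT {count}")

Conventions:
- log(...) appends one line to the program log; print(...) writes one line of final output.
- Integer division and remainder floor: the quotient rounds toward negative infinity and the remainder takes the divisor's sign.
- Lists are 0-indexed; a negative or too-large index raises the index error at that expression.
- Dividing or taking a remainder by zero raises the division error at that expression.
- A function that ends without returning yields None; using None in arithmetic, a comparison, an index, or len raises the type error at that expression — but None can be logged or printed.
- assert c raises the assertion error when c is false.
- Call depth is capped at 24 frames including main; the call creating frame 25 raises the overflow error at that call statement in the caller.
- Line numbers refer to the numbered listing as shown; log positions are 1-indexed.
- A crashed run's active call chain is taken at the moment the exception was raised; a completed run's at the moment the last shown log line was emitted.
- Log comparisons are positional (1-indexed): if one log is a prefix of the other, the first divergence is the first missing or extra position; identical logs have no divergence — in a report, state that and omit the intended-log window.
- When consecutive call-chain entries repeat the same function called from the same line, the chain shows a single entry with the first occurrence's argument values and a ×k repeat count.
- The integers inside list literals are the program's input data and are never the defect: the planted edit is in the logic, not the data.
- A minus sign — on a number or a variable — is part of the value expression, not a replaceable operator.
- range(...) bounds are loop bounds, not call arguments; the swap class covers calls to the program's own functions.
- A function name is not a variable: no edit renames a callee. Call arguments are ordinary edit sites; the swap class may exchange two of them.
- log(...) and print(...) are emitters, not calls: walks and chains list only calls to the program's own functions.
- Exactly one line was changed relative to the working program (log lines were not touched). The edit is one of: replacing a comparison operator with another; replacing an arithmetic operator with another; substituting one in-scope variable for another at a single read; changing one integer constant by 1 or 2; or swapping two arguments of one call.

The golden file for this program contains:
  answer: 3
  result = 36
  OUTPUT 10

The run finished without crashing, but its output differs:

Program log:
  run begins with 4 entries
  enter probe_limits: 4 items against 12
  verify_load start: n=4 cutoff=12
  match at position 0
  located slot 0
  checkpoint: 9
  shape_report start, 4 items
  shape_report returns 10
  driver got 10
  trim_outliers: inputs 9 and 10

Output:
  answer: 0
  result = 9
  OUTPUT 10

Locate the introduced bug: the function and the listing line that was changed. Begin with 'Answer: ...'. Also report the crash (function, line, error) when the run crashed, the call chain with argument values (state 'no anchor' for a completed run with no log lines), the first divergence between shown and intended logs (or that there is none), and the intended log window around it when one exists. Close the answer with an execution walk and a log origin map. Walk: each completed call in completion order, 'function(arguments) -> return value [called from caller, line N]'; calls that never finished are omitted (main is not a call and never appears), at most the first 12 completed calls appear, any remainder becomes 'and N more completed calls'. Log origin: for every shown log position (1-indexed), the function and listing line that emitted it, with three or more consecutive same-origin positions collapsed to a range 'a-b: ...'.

Answer: the defect is in probe_limits at line 13.
Key fact: Everything matches until log position 6, which reads 'checkpoint: 9' in place of 'checkpoint: 36'.
Call chain: main -> trim_outliers(9, 10) (called at line 38).
First divergence: position 6 — shown 'checkpoint: 9', intended 'checkpoint: 36'.
Intended log window:
  4: match at position 0
  5: located slot 0
  6: checkpoint: 36
  7: shape_report start, 4 items
Execution walk:
  verify_load([12, 11, 10, 12], 12) -> 0  [called from probe_limits, line 10]
  probe_limits([12, 11, 10, 12], 12) -> 9  [called from main, line 34]
  shape_report([12, 11, 10, 12]) -> 10  [called from main, line 36]
  trim_outliers(9, 10) -> 0  [called from main, line 38]
Log origin:
  1: logged in main at line 33
  2: logged in probe_limits at line 9
  3: logged in verify_load at line 2
  4: logged in verify_load at line 5
  5: logged in probe_limits at line 11
  6: logged in main at line 35
  7: logged in shape_report at line 16
  8: logged in shape_report at line 21
  9: logged in main at line 37
  10: logged in trim_outliers at line 25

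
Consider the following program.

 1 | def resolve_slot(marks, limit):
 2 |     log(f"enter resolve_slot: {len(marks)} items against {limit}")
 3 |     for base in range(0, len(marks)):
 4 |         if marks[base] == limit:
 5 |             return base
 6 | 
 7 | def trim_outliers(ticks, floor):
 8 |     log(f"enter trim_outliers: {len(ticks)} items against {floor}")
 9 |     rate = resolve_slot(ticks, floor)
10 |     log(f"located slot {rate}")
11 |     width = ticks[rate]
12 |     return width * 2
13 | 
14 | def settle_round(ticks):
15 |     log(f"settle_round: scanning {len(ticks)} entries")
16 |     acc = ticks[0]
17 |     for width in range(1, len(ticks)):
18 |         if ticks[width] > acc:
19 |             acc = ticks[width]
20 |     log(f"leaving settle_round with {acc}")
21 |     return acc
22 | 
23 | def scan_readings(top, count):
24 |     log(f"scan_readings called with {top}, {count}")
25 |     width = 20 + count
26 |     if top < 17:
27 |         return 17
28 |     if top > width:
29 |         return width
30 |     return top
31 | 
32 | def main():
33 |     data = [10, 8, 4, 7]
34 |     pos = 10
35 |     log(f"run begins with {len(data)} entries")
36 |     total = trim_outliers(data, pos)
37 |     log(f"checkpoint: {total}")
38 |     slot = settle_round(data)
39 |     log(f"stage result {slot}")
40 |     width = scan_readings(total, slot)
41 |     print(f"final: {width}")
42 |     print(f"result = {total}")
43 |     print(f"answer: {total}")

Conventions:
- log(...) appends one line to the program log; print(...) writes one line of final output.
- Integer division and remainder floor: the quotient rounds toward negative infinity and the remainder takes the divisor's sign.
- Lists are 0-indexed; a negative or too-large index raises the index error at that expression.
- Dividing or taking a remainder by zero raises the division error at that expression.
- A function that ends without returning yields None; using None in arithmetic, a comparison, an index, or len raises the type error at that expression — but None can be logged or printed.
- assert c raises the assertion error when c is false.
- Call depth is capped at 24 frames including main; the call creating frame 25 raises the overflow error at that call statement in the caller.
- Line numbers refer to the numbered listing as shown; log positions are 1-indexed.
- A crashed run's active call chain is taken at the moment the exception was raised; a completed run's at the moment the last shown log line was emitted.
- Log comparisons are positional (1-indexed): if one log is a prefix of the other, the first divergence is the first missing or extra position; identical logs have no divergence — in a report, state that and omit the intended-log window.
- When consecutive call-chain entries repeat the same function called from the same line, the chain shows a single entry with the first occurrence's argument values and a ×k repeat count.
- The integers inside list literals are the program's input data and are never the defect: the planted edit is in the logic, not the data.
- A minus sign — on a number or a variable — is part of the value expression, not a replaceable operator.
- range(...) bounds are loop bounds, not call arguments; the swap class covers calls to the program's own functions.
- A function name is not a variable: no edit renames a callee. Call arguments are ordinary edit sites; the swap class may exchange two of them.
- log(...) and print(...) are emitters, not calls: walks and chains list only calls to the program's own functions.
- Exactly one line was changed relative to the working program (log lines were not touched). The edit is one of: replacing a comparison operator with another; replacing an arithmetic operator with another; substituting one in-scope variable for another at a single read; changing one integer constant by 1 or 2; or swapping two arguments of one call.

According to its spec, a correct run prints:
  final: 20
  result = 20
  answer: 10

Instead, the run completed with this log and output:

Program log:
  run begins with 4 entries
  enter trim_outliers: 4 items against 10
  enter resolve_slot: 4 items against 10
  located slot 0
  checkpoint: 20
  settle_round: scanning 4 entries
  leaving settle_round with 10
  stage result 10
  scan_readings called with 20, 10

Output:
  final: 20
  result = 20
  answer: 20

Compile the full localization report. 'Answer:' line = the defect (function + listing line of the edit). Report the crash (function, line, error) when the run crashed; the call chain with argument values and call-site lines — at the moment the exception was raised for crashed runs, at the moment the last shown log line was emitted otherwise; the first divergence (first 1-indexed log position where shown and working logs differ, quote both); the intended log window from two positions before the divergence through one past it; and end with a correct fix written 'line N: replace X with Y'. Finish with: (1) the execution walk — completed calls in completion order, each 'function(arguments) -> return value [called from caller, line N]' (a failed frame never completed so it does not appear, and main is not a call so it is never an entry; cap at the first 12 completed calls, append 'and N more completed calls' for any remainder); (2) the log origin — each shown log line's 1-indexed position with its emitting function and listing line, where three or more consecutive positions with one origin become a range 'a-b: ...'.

Answer: the defect is in main at line 43.
The tell: Log streams are identical — the defect surfaces only in the printed output.
Call chain: main -> scan_readings(20, 10) (called at line 40).
First divergence: none (the log streams are identical).
Execution walk:
  resolve_slot([10, 8, 4, 7], 10) -> 0  [called from trim_outliers, line 9]
  trim_outliers([10, 8, 4, 7], 10) -> 20  [called from main, line 36]
  settle_round([10, 8, 4, 7]) -> 10  [called from main, line 38]
  scan_readings(20, 10) -> 20  [called from main, line 40]
Log line origins:
  1: emitted by main (line 35)
  2: emitted by trim_outliers (line 8)
  3: emitted by resolve_slot (line 2)
  4: emitted by trim_outliers (line 10)
  5: emitted by main (line 37)
  6: emitted by settle_round (line 15)
  7: emitted by settle_round (line 20)
  8: emitted by main (line 39)
  9: emitted by scan_readings (line 24)
A correct fix: line 43: replace `total` with `slot`.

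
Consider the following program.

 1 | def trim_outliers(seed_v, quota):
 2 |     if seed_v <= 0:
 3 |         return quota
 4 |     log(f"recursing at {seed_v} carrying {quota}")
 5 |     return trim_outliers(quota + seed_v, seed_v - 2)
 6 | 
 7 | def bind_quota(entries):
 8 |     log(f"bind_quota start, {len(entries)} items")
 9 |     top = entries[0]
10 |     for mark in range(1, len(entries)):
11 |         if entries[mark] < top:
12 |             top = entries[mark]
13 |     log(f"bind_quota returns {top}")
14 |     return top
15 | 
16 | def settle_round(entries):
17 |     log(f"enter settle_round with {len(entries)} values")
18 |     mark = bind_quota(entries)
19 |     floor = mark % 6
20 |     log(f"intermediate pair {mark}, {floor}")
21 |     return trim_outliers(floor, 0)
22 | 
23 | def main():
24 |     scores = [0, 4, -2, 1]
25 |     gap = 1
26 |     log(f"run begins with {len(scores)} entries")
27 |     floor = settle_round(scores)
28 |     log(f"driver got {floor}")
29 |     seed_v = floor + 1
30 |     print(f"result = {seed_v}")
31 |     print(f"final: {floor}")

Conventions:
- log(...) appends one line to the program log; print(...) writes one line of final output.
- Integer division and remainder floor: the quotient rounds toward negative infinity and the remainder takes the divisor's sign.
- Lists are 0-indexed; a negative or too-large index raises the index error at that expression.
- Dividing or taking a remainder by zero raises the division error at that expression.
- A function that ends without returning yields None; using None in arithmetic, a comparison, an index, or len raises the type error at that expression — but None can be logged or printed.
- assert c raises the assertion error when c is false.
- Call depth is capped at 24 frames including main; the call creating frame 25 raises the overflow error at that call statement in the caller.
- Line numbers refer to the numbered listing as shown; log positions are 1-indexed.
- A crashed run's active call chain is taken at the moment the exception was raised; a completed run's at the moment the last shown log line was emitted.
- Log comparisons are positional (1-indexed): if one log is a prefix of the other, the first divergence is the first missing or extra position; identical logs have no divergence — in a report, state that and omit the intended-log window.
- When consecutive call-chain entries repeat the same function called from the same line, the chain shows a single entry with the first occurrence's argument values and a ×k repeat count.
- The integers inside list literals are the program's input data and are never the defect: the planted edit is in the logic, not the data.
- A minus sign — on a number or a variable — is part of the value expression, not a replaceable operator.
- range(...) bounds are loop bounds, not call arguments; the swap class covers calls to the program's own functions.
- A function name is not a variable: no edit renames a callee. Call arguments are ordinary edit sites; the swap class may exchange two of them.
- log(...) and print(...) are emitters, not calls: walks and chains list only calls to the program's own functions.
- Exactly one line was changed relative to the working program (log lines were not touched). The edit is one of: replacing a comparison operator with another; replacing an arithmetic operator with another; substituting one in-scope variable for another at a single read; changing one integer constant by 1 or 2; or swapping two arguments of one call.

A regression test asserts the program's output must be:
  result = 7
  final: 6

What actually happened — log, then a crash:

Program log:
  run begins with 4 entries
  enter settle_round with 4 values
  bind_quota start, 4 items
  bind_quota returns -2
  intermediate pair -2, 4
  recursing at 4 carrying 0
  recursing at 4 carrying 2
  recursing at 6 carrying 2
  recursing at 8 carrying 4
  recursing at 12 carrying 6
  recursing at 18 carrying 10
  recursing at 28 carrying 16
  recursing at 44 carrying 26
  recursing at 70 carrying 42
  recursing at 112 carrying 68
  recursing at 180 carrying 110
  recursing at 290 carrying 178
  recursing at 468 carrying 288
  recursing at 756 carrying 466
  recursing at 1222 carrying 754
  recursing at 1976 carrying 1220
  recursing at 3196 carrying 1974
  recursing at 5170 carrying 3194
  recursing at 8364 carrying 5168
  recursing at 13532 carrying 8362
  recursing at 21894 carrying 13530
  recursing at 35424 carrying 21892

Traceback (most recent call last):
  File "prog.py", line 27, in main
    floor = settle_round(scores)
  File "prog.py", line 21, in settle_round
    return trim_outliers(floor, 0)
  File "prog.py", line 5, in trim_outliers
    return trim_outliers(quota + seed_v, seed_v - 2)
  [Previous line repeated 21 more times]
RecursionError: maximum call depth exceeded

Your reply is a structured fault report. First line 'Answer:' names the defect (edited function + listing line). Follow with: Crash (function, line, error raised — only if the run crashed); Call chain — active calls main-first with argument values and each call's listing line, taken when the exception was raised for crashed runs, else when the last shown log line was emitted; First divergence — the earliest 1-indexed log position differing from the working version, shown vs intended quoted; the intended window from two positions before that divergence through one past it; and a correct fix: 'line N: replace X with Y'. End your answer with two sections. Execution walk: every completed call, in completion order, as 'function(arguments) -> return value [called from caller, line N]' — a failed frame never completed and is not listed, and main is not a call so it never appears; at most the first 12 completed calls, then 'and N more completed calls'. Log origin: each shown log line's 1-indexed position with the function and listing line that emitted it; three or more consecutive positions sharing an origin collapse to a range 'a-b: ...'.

Answer: the defect is in trim_outliers at line 5.
The tell: Log line 7 is where behavior first shows: 'recursing at 4 carrying 2' appears instead of 'recursing at 2 carrying 4'.
Crash: trim_outliers, line 5, RecursionError.
Call chain: main -> settle_round([0, 4, -2, 1]) (called at line 27) -> trim_outliers(4, 0) (called at line 21) -> trim_outliers(4, 2) (called at line 5) ×21.
First divergence: at position 7 the run shows 'recursing at 4 carrying 2' where the working version logs 'recursing at 2 carrying 4'.
Intended log window:
  5: intermediate pair -2, 4
  6: recursing at 4 carrying 0
  7: recursing at 2 carrying 4
  8: driver got 6
Execution walk:
  bind_quota([0, 4, -2, 1]) -> -2  [called from settle_round, line 18]
Log origin:
  1: emitted by main (line 26)
  2: emitted by settle_round (line 17)
  3: emitted by bind_quota (line 8)
  4: emitted by bind_quota (line 13)
  5: emitted by settle_round (line 20)
  6-27: emitted by trim_outliers (line 4)
A correct fix: line 5: replace `trim_outliers(quota + seed_v, seed_v - 2)` with `trim_outliers(seed_v - 2, quota + seed_v)`.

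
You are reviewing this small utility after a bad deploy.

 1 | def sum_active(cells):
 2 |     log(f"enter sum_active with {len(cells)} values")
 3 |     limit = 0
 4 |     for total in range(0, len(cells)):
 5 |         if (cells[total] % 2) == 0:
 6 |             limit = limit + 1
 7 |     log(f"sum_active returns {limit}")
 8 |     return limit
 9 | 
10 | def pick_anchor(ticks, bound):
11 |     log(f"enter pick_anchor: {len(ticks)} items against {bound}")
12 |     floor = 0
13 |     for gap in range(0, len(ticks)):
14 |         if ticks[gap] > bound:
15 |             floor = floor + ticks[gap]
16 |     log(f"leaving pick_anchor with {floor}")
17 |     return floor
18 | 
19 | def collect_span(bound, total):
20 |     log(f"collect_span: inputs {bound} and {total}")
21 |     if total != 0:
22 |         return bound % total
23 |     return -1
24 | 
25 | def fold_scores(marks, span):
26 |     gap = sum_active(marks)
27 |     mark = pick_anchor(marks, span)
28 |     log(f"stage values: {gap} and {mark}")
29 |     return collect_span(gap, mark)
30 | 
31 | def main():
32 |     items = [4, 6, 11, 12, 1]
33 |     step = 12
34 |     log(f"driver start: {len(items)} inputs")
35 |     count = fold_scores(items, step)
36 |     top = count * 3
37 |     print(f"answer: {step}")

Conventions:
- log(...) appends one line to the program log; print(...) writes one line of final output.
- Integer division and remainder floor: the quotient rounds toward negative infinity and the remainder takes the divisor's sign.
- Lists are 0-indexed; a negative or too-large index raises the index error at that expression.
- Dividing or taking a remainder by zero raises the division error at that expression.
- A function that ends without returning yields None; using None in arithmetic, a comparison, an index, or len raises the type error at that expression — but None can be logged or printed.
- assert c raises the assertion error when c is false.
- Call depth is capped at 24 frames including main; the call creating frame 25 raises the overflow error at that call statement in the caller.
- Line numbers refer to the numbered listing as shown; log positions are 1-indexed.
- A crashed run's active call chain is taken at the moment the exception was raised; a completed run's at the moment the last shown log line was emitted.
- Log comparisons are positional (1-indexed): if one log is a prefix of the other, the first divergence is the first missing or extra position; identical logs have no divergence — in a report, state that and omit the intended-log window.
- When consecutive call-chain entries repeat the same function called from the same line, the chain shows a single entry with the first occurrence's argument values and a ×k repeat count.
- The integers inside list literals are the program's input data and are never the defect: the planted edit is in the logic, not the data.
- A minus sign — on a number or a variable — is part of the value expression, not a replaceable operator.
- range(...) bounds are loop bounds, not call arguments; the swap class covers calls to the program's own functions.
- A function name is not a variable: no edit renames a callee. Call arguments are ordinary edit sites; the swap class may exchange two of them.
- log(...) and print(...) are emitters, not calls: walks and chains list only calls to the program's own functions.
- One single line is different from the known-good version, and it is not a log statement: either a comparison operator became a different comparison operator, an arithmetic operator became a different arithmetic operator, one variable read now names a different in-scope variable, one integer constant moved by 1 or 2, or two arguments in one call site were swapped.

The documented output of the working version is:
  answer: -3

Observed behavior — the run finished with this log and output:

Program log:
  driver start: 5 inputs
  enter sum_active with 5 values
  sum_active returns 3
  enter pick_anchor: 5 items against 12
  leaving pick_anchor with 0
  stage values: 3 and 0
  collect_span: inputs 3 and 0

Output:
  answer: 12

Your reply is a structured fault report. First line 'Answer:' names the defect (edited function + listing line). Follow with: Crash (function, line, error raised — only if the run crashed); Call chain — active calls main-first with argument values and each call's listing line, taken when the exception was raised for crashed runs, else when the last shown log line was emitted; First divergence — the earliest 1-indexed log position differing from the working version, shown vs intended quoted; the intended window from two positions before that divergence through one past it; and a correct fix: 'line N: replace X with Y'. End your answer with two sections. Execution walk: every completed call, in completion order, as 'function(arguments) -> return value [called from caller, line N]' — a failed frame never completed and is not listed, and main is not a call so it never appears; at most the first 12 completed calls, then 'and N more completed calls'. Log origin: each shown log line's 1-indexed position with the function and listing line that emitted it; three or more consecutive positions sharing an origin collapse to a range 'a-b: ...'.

Answer: the defect is in main at line 37.
The tell: Log streams are identical — the defect surfaces only in the printed output.
Call chain: main -> fold_scores([4, 6, 11, 12, 1], 12) (called at line 35) -> collect_span(3, 0) (called at line 29).
First divergence: none; the two logs match at every position.
Execution walk:
  sum_active([4, 6, 11, 12, 1]) -> 3  [called from fold_scores, line 26]
  pick_anchor([4, 6, 11, 12, 1], 12) -> 0  [called from fold_scores, line 27]
  collect_span(3, 0) -> -1  [called from fold_scores, line 29]
  fold_scores([4, 6, 11, 12, 1], 12) -> -1  [called from main, line 35]
Log origin:
  1: logged in main at line 34
  2: logged in sum_active at line 2
  3: logged in sum_active at line 7
  4: logged in pick_anchor at line 11
  5: logged in pick_anchor at line 16
  6: logged in fold_scores at line 28
  7: logged in collect_span at line 20
A correct fix: line 37: replace `step` with `top`.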